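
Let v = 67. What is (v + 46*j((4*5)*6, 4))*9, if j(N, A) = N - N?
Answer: 603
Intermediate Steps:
j(N, A) = 0
(v + 46*j((4*5)*6, 4))*9 = (67 + 46*0)*9 = (67 + 0)*9 = 67*9 = 603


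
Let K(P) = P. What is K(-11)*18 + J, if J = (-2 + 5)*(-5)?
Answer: -213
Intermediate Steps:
J = -15 (J = 3*(-5) = -15)
K(-11)*18 + J = -11*18 - 15 = -198 - 15 = -213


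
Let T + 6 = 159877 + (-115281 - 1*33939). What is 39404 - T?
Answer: 28753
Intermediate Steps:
T = 10651 (T = -6 + (159877 + (-115281 - 1*33939)) = -6 + (159877 + (-115281 - 33939)) = -6 + (159877 - 149220) = -6 + 10657 = 10651)
39404 - T = 39404 - 1*10651 = 39404 - 10651 = 28753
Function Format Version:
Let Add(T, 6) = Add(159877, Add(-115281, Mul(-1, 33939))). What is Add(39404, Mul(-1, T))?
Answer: 28753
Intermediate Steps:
T = 10651 (T = Add(-6, Add(159877, Add(-115281, Mul(-1, 33939)))) = Add(-6, Add(159877, Add(-115281, -33939))) = Add(-6, Add(159877, -149220)) = Add(-6, 10657) = 10651)
Add(39404, Mul(-1, T)) = Add(39404, Mul(-1, 10651)) = Add(39404, -10651) = 28753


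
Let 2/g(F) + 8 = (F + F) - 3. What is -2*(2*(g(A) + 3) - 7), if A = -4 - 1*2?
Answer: 54/23 ≈ 2.3478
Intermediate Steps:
A = -6 (A = -4 - 2 = -6)
g(F) = 2/(-11 + 2*F) (g(F) = 2/(-8 + ((F + F) - 3)) = 2/(-8 + (2*F - 3)) = 2/(-8 + (-3 + 2*F)) = 2/(-11 + 2*F))
-2*(2*(g(A) + 3) - 7) = -2*(2*(2/(-11 + 2*(-6)) + 3) - 7) = -2*(2*(2/(-11 - 12) + 3) - 7) = -2*(2*(2/(-23) + 3) - 7) = -2*(2*(2*(-1/23) + 3) - 7) = -2*(2*(-2/23 + 3) - 7) = -2*(2*(67/23) - 7) = -2*(134/23 - 7) = -2*(-27/23) = 54/23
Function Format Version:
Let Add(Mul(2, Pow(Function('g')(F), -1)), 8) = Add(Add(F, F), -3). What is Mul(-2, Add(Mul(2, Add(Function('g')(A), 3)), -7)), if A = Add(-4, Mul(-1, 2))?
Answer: Rational(54, 23) ≈ 2.3478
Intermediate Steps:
A = -6 (A = Add(-4, -2) = -6)
Function('g')(F) = Mul(2, Pow(Add(-11, Mul(2, F)), -1)) (Function('g')(F) = Mul(2, Pow(Add(-8, Add(Add(F, F), -3)), -1)) = Mul(2, Pow(Add(-8, Add(Mul(2, F), -3)), -1)) = Mul(2, Pow(Add(-8, Add(-3, Mul(2, F))), -1)) = Mul(2, Pow(Add(-11, Mul(2, F)), -1)))
Mul(-2, Add(Mul(2, Add(Function('g')(A), 3)), -7)) = Mul(-2, Add(Mul(2, Add(Mul(2, Pow(Add(-11, Mul(2, -6)), -1)), 3)), -7)) = Mul(-2, Add(Mul(2, Add(Mul(2, Pow(Add(-11, -12), -1)), 3)), -7)) = Mul(-2, Add(Mul(2, Add(Mul(2, Pow(-23, -1)), 3)), -7)) = Mul(-2, Add(Mul(2, Add(Mul(2, Rational(-1, 23)), 3)), -7)) = Mul(-2, Add(Mul(2, Add(Rational(-2, 23), 3)), -7)) = Mul(-2, Add(Mul(2, Rational(67, 23)), -7)) = Mul(-2, Add(Rational(134, 23), -7)) = Mul(-2, Rational(-27, 23)) = Rational(54, 23)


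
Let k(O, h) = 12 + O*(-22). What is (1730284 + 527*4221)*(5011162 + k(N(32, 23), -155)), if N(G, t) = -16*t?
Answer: 19849963051770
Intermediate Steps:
k(O, h) = 12 - 22*O
(1730284 + 527*4221)*(5011162 + k(N(32, 23), -155)) = (1730284 + 527*4221)*(5011162 + (12 - (-352)*23)) = (1730284 + 2224467)*(5011162 + (12 - 22*(-368))) = 3954751*(5011162 + (12 + 8096)) = 3954751*(5011162 + 8108) = 3954751*5019270 = 19849963051770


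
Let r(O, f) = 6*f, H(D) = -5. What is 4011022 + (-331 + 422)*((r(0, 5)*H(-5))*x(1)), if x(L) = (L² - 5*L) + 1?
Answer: 4051972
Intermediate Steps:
x(L) = 1 + L² - 5*L
4011022 + (-331 + 422)*((r(0, 5)*H(-5))*x(1)) = 4011022 + (-331 + 422)*(((6*5)*(-5))*(1 + 1² - 5*1)) = 4011022 + 91*((30*(-5))*(1 + 1 - 5)) = 4011022 + 91*(-150*(-3)) = 4011022 + 91*450 = 4011022 + 40950 = 4051972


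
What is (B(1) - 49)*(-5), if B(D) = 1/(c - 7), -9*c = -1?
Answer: 15235/62 ≈ 245.73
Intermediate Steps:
c = 1/9 (c = -1/9*(-1) = 1/9 ≈ 0.11111)
B(D) = -9/62 (B(D) = 1/(1/9 - 7) = 1/(-62/9) = -9/62)
(B(1) - 49)*(-5) = (-9/62 - 49)*(-5) = -3047/62*(-5) = 15235/62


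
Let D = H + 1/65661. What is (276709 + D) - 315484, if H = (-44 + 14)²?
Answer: -2486910374/65661 ≈ -37875.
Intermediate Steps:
H = 900 (H = (-30)² = 900)
D = 59094901/65661 (D = 900 + 1/65661 = 59094901/65661 ≈ 900.00)
(276709 + D) - 315484 = (276709 + 59094901/65661) - 315484 = 18228084550/65661 - 315484 = -2486910374/65661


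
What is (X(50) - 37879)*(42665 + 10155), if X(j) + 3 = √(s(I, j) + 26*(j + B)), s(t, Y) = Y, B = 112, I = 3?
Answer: -2000927240 + 52820*√4262 ≈ -1.9975e+9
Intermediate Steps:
X(j) = -3 + √(2912 + 27*j) (X(j) = -3 + √(j + 26*(j + 112)) = -3 + √(j + 26*(112 + j)) = -3 + √(j + (2912 + 26*j)) = -3 + √(2912 + 27*j))
(X(50) - 37879)*(42665 + 10155) = ((-3 + √(2912 + 27*50)) - 37879)*(42665 + 10155) = ((-3 + √(2912 + 1350)) - 37879)*52820 = ((-3 + √4262) - 37879)*52820 = (-37882 + √4262)*52820 = -2000927240 + 52820*√4262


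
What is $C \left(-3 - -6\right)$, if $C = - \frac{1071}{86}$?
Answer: $- \frac{3213}{86} \approx -37.36$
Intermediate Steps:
$C = - \frac{1071}{86}$ ($C = \left(-1071\right) \frac{1}{86} = - \frac{1071}{86} \approx -12.453$)
$C \left(-3 - -6\right) = - \frac{1071 \left(-3 - -6\right)}{86} = - \frac{1071 \left(-3 + 6\right)}{86} = \left(- \frac{1071}{86}\right) 3 = - \frac{3213}{86}$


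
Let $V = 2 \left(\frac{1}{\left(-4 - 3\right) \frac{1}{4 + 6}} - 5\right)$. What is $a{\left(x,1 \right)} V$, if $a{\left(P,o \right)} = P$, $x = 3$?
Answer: $- \frac{270}{7} \approx -38.571$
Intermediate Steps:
$V = - \frac{90}{7}$ ($V = 2 \left(\frac{1}{\left(-7\right) \frac{1}{10}} - 5\right) = 2 \left(\frac{1}{- \frac{7}{10}} - 5\right) = 2 \left(- \frac{10}{7} - 5\right) = 2 \left(- \frac{45}{7}\right) = - \frac{90}{7} \approx -12.857$)
$a{\left(x,1 \right)} V = 3 \left(- \frac{90}{7}\right) = - \frac{270}{7}$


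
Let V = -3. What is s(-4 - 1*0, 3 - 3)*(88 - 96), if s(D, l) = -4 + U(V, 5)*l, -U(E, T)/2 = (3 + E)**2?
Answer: 32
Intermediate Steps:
U(E, T) = -2*(3 + E)**2
s(D, l) = -4 (s(D, l) = -4 + (-2*(3 - 3)**2)*l = -4 + (-2*0**2)*l = -4 + (-2*0)*l = -4 + 0*l = -4 + 0 = -4)
s(-4 - 1*0, 3 - 3)*(88 - 96) = -4*(88 - 96) = -4*(-8) = 32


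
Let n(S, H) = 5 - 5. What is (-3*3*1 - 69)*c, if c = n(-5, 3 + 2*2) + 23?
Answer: -1794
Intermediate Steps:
n(S, H) = 0
c = 23 (c = 0 + 23 = 23)
(-3*3*1 - 69)*c = (-3*3*1 - 69)*23 = (-9*1 - 69)*23 = (-9 - 69)*23 = -78*23 = -1794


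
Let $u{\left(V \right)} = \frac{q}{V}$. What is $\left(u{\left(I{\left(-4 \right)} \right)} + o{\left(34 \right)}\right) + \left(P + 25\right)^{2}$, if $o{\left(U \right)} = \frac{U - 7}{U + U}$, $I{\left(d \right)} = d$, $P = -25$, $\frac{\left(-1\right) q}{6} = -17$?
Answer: $- \frac{1707}{68} \approx -25.103$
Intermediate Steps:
$q = 102$ ($q = \left(-6\right) \left(-17\right) = 102$)
$u{\left(V \right)} = \frac{102}{V}$
$o{\left(U \right)} = \frac{-7 + U}{2 U}$
$\left(u{\left(I{\left(-4 \right)} \right)} + o{\left(34 \right)}\right) + \left(P + 25\right)^{2} = \left(\frac{102}{-4} + \frac{-7 + 34}{2 \cdot 34}\right) + \left(-25 + 25\right)^{2} = \left(102 \left(- \frac{1}{4}\right) + \frac{1}{2} \cdot \frac{1}{34} \cdot 27\right) + 0^{2} = \left(- \frac{51}{2} + \frac{27}{68}\right) + 0 = - \frac{1707}{68} + 0 = - \frac{1707}{68}$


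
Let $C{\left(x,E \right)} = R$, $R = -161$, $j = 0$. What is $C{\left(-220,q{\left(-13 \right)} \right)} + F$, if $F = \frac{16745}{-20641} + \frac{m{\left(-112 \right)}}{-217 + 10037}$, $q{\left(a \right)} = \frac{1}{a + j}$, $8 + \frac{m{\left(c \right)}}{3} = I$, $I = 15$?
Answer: $- \frac{32797836259}{202694620} \approx -161.81$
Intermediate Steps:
$m{\left(c \right)} = 21$ ($m{\left(c \right)} = -24 + 3 \cdot 15 = -24 + 45 = 21$)
$q{\left(a \right)} = \frac{1}{a}$ ($q{\left(a \right)} = \frac{1}{a + 0} = \frac{1}{a}$)
$F = - \frac{164002439}{202694620}$ ($F = \frac{16745}{-20641} + \frac{21}{-217 + 10037} = 16745 \left(- \frac{1}{20641}\right) + \frac{21}{9820} = - \frac{16745}{20641} + 21 \cdot \frac{1}{9820} = - \frac{16745}{20641} + \frac{21}{9820} = - \frac{164002439}{202694620} \approx -0.80911$)
$C{\left(x,E \right)} = -161$
$C{\left(-220,q{\left(-13 \right)} \right)} + F = -161 - \frac{164002439}{202694620} = - \frac{32797836259}{202694620}$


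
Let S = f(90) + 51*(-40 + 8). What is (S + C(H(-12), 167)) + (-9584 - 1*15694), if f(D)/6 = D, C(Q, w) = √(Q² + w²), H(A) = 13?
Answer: -26370 + √28058 ≈ -26203.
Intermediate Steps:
f(D) = 6*D
S = -1092 (S = 6*90 + 51*(-40 + 8) = 540 + 51*(-32) = 540 - 1632 = -1092)
(S + C(H(-12), 167)) + (-9584 - 1*15694) = (-1092 + √(13² + 167²)) + (-9584 - 1*15694) = (-1092 + √(169 + 27889)) + (-9584 - 15694) = (-1092 + √28058) - 25278 = -26370 + √28058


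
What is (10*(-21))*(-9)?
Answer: 1890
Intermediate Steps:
(10*(-21))*(-9) = -210*(-9) = 1890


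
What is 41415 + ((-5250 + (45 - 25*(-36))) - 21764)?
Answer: 15346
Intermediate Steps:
41415 + ((-5250 + (45 - 25*(-36))) - 21764) = 41415 + ((-5250 + (45 + 900)) - 21764) = 41415 + ((-5250 + 945) - 21764) = 41415 + (-4305 - 21764) = 41415 - 26069 = 15346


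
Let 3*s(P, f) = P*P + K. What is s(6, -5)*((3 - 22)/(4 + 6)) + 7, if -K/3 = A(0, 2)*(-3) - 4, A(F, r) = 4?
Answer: -231/5 ≈ -46.200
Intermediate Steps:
K = 48 (K = -3*(4*(-3) - 4) = -3*(-12 - 4) = -3*(-16) = 48)
s(P, f) = 16 + P²/3 (s(P, f) = (P*P + 48)/3 = (P² + 48)/3 = (48 + P²)/3 = 16 + P²/3)
s(6, -5)*((3 - 22)/(4 + 6)) + 7 = (16 + (⅓)*6²)*((3 - 22)/(4 + 6)) + 7 = (16 + (⅓)*36)*(-19/10) + 7 = (16 + 12)*(-19*⅒) + 7 = 28*(-19/10) + 7 = -266/5 + 7 = -231/5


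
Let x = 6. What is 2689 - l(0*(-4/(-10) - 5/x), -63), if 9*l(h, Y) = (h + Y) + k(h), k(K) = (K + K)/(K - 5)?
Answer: 2696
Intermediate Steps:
k(K) = 2*K/(-5 + K) (k(K) = (2*K)/(-5 + K) = 2*K/(-5 + K))
l(h, Y) = Y/9 + h/9 + 2*h/(9*(-5 + h)) (l(h, Y) = ((h + Y) + 2*h/(-5 + h))/9 = ((Y + h) + 2*h/(-5 + h))/9 = (Y + h + 2*h/(-5 + h))/9 = Y/9 + h/9 + 2*h/(9*(-5 + h)))
2689 - l(0*(-4/(-10) - 5/x), -63) = 2689 - (2*(0*(-4/(-10) - 5/6)) + (-5 + 0*(-4/(-10) - 5/6))*(-63 + 0*(-4/(-10) - 5/6)))/(9*(-5 + 0*(-4/(-10) - 5/6))) = 2689 - (2*(0*(-4*(-1/10) - 5*1/6)) + (-5 + 0*(-4*(-1/10) - 5*1/6))*(-63 + 0*(-4*(-1/10) - 5*1/6)))/(9*(-5 + 0*(-4*(-1/10) - 5*1/6))) = 2689 - (2*(0*(2/5 - 5/6)) + (-5 + 0*(2/5 - 5/6))*(-63 + 0*(2/5 - 5/6)))/(9*(-5 + 0*(2/5 - 5/6))) = 2689 - (2*(0*(-13/30)) + (-5 + 0*(-13/30))*(-63 + 0*(-13/30)))/(9*(-5 + 0*(-13/30))) = 2689 - (2*0 + (-5 + 0)*(-63 + 0))/(9*(-5 + 0)) = 2689 - (0 - 5*(-63))/(9*(-5)) = 2689 - (-1)*(0 + 315)/(9*5) = 2689 - (-1)*315/(9*5) = 2689 - 1*(-7) = 2689 + 7 = 2696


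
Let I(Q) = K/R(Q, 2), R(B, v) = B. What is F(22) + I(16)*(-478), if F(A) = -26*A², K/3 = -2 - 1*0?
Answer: -49619/4 ≈ -12405.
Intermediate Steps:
K = -6 (K = 3*(-2 - 1*0) = 3*(-2 + 0) = 3*(-2) = -6)
I(Q) = -6/Q
F(22) + I(16)*(-478) = -26*22² - 6/16*(-478) = -26*484 - 6*1/16*(-478) = -12584 - 3/8*(-478) = -12584 + 717/4 = -49619/4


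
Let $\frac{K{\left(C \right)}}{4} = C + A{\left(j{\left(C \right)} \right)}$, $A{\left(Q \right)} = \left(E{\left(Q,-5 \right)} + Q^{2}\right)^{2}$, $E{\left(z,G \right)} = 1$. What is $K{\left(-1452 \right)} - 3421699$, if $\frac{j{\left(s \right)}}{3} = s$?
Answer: $1440162573449169$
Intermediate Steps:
$j{\left(s \right)} = 3 s$
$A{\left(Q \right)} = \left(1 + Q^{2}\right)^{2}$
$K{\left(C \right)} = 4 C + 4 \left(1 + 9 C^{2}\right)^{2}$ ($K{\left(C \right)} = 4 \left(C + \left(1 + \left(3 C\right)^{2}\right)^{2}\right) = 4 \left(C + \left(1 + 9 C^{2}\right)^{2}\right) = 4 C + 4 \left(1 + 9 C^{2}\right)^{2}$)
$K{\left(-1452 \right)} - 3421699 = \left(4 \left(-1452\right) + 4 \left(1 + 9 \left(-1452\right)^{2}\right)^{2}\right) - 3421699 = \left(-5808 + 4 \left(1 + 9 \cdot 2108304\right)^{2}\right) - 3421699 = \left(-5808 + 4 \left(1 + 18974736\right)^{2}\right) - 3421699 = \left(-5808 + 4 \cdot 18974737^{2}\right) - 3421699 = \left(-5808 + 4 \cdot 360040644219169\right) - 3421699 = \left(-5808 + 1440162576876676\right) - 3421699 = 1440162576870868 - 3421699 = 1440162573449169$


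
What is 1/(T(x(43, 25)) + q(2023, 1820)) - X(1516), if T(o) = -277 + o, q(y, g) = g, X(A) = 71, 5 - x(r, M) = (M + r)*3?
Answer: -95423/1344 ≈ -70.999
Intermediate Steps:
x(r, M) = 5 - 3*M - 3*r (x(r, M) = 5 - (M + r)*3 = 5 - (3*M + 3*r) = 5 + (-3*M - 3*r) = 5 - 3*M - 3*r)
1/(T(x(43, 25)) + q(2023, 1820)) - X(1516) = 1/((-277 + (5 - 3*25 - 3*43)) + 1820) - 1*71 = 1/((-277 + (5 - 75 - 129)) + 1820) - 71 = 1/((-277 - 199) + 1820) - 71 = 1/(-476 + 1820) - 71 = 1/1344 - 71 = -95423/1344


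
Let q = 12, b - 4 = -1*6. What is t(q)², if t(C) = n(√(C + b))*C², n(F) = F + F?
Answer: 829440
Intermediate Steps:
b = -2 (b = 4 - 1*6 = 4 - 6 = -2)
n(F) = 2*F
t(C) = 2*C²*√(-2 + C) (t(C) = (2*√(C - 2))*C² = (2*√(-2 + C))*C² = 2*C²*√(-2 + C))
t(q)² = (2*12²*√(-2 + 12))² = (2*144*√10)² = (288*√10)² = 829440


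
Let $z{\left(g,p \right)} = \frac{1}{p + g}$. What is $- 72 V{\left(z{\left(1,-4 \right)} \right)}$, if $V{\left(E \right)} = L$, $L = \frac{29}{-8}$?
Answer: $261$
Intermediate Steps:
$L = - \frac{29}{8}$ ($L = 29 \left(- \frac{1}{8}\right) = - \frac{29}{8} \approx -3.625$)
$z{\left(g,p \right)} = \frac{1}{g + p}$
$V{\left(E \right)} = - \frac{29}{8}$
$- 72 V{\left(z{\left(1,-4 \right)} \right)} = \left(-72\right) \left(- \frac{29}{8}\right) = 261$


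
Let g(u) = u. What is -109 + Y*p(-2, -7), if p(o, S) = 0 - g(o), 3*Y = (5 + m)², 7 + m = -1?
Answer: -103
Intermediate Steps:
m = -8 (m = -7 - 1 = -8)
Y = 3 (Y = (5 - 8)²/3 = (⅓)*(-3)² = (⅓)*9 = 3)
p(o, S) = -o (p(o, S) = 0 - o = -o)
-109 + Y*p(-2, -7) = -109 + 3*(-1*(-2)) = -109 + 3*2 = -109 + 6 = -103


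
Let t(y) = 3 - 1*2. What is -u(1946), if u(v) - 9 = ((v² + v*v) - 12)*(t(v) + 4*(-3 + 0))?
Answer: 83312011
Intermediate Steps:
t(y) = 1 (t(y) = 3 - 2 = 1)
u(v) = 141 - 22*v² (u(v) = 9 + ((v² + v*v) - 12)*(1 + 4*(-3 + 0)) = 9 + ((v² + v²) - 12)*(1 + 4*(-3)) = 9 + (2*v² - 12)*(1 - 12) = 9 + (-12 + 2*v²)*(-11) = 9 + (132 - 22*v²) = 141 - 22*v²)
-u(1946) = -(141 - 22*1946²) = -(141 - 22*3786916) = -(141 - 83312152) = -1*(-83312011) = 83312011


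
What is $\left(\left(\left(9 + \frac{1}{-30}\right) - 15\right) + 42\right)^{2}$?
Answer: $\frac{1164241}{900} \approx 1293.6$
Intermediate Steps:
$\left(\left(\left(9 + \frac{1}{-30}\right) - 15\right) + 42\right)^{2} = \left(\left(\left(9 - \frac{1}{30}\right) - 15\right) + 42\right)^{2} = \left(\left(\frac{269}{30} - 15\right) + 42\right)^{2} = \left(- \frac{181}{30} + 42\right)^{2} = \left(\frac{1079}{30}\right)^{2} = \frac{1164241}{900}$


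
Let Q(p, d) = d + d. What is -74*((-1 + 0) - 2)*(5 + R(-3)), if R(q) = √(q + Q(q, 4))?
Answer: 1110 + 222*√5 ≈ 1606.4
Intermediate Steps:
Q(p, d) = 2*d
R(q) = √(8 + q) (R(q) = √(q + 2*4) = √(q + 8) = √(8 + q))
-74*((-1 + 0) - 2)*(5 + R(-3)) = -74*((-1 + 0) - 2)*(5 + √(8 - 3)) = -74*(-1 - 2)*(5 + √5) = -(-222)*(5 + √5) = -74*(-15 - 3*√5) = 1110 + 222*√5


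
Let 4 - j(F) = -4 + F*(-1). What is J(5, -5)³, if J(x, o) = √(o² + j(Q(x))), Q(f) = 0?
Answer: 33*√33 ≈ 189.57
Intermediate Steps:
j(F) = 8 + F (j(F) = 4 - (-4 + F*(-1)) = 4 - (-4 - F) = 4 + (4 + F) = 8 + F)
J(x, o) = √(8 + o²) (J(x, o) = √(o² + (8 + 0)) = √(o² + 8) = √(8 + o²))
J(5, -5)³ = (√(8 + (-5)²))³ = (√(8 + 25))³ = (√33)³ = 33*√33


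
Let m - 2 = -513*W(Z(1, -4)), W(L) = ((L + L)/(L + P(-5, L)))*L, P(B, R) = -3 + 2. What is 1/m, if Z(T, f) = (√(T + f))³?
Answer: (-I + 3*√3)/(2*(3*√3 + 13850*I)) ≈ -3.6031e-5 - 0.0001876*I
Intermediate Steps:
P(B, R) = -1
Z(T, f) = (T + f)^(3/2)
W(L) = 2*L²/(-1 + L) (W(L) = ((L + L)/(L - 1))*L = ((2*L)/(-1 + L))*L = (2*L/(-1 + L))*L = 2*L²/(-1 + L))
m = 2 + 27702/(-1 - 3*I*√3) (m = 2 - 1026*((1 - 4)^(3/2))²/(-1 + (1 - 4)^(3/2)) = 2 - 1026*((-3)^(3/2))²/(-1 + (-3)^(3/2)) = 2 - 1026*(-3*I*√3)²/(-1 - 3*I*√3) = 2 - 1026*(-27)/(-1 - 3*I*√3) = 2 - (-27702)/(-1 - 3*I*√3) = 2 + 27702/(-1 - 3*I*√3) ≈ -987.36 + 5140.9*I)
1/m = 1/(2*(3*√3 + 13850*I)/(-I + 3*√3)) = (-I + 3*√3)/(2*(3*√3 + 13850*I))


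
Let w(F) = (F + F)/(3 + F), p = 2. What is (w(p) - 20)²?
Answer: 9216/25 ≈ 368.64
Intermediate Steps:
w(F) = 2*F/(3 + F) (w(F) = (2*F)/(3 + F) = 2*F/(3 + F))
(w(p) - 20)² = (2*2/(3 + 2) - 20)² = (2*2/5 - 20)² = (2*2*(⅕) - 20)² = (⅘ - 20)² = (-96/5)² = 9216/25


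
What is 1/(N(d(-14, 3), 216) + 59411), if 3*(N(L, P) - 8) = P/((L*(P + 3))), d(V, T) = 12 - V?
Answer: 949/56388643 ≈ 1.6830e-5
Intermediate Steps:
N(L, P) = 8 + P/(3*L*(3 + P)) (N(L, P) = 8 + (P/((L*(P + 3))))/3 = 8 + (P/((L*(3 + P))))/3 = 8 + (P*(1/(L*(3 + P))))/3 = 8 + (P/(L*(3 + P)))/3 = 8 + P/(3*L*(3 + P)))
1/(N(d(-14, 3), 216) + 59411) = 1/((216 + 72*(12 - 1*(-14)) + 24*(12 - 1*(-14))*216)/(3*(12 - 1*(-14))*(3 + 216)) + 59411) = 1/((⅓)*(216 + 72*(12 + 14) + 24*(12 + 14)*216)/((12 + 14)*219) + 59411) = 1/((⅓)*(1/219)*(216 + 72*26 + 24*26*216)/26 + 59411) = 1/((⅓)*(1/26)*(1/219)*(216 + 1872 + 134784) + 59411) = 1/((⅓)*(1/26)*(1/219)*136872 + 59411) = 1/(7604/949 + 59411) = 1/(56388643/949) = 949/56388643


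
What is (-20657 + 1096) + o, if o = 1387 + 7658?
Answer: -10516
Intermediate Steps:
o = 9045
(-20657 + 1096) + o = (-20657 + 1096) + 9045 = -19561 + 9045 = -10516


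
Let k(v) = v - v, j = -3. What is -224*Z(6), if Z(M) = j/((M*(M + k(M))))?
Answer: 56/3 ≈ 18.667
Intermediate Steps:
k(v) = 0
Z(M) = -3/M**2 (Z(M) = -3*1/(M*(M + 0)) = -3/M**2)
-224*Z(6) = -(-672)/6**2 = -(-672)/36 = -224*(-1/12) = 56/3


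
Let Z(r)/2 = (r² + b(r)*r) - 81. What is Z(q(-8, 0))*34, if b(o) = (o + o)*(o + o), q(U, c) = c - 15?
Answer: -908208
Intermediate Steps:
q(U, c) = -15 + c
b(o) = 4*o² (b(o) = (2*o)*(2*o) = 4*o²)
Z(r) = -162 + 2*r² + 8*r³ (Z(r) = 2*((r² + (4*r²)*r) - 81) = 2*((r² + 4*r³) - 81) = 2*(-81 + r² + 4*r³) = -162 + 2*r² + 8*r³)
Z(q(-8, 0))*34 = (-162 + 2*(-15 + 0)² + 8*(-15 + 0)³)*34 = (-162 + 2*(-15)² + 8*(-15)³)*34 = (-162 + 2*225 + 8*(-3375))*34 = (-162 + 450 - 27000)*34 = -26712*34 = -908208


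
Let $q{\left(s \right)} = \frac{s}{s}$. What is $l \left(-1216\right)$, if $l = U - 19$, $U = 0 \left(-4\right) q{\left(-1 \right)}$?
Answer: $23104$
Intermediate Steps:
$q{\left(s \right)} = 1$
$U = 0$ ($U = 0 \left(-4\right) 1 = 0 \cdot 1 = 0$)
$l = -19$ ($l = 0 - 19 = -19$)
$l \left(-1216\right) = \left(-19\right) \left(-1216\right) = 23104$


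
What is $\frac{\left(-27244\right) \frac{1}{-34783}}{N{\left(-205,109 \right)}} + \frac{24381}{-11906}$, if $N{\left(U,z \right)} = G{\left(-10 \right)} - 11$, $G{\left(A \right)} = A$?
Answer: $- \frac{370067303}{177482742} \approx -2.0851$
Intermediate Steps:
$N{\left(U,z \right)} = -21$ ($N{\left(U,z \right)} = -10 - 11 = -21$)
$\frac{\left(-27244\right) \frac{1}{-34783}}{N{\left(-205,109 \right)}} + \frac{24381}{-11906} = \frac{\left(-27244\right) \frac{1}{-34783}}{-21} + \frac{24381}{-11906} = \left(-27244\right) \left(- \frac{1}{34783}\right) \left(- \frac{1}{21}\right) + 24381 \left(- \frac{1}{11906}\right) = \frac{3892}{4969} \left(- \frac{1}{21}\right) - \frac{24381}{11906} = - \frac{556}{14907} - \frac{24381}{11906} = - \frac{370067303}{177482742}$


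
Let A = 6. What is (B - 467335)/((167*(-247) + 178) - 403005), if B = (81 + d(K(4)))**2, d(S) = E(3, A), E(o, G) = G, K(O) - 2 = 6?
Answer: 229883/222038 ≈ 1.0353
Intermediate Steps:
K(O) = 8 (K(O) = 2 + 6 = 8)
d(S) = 6
B = 7569 (B = (81 + 6)**2 = 87**2 = 7569)
(B - 467335)/((167*(-247) + 178) - 403005) = (7569 - 467335)/((167*(-247) + 178) - 403005) = -459766/((-41249 + 178) - 403005) = -459766/(-41071 - 403005) = -459766/(-444076) = -459766*(-1/444076) = 229883/222038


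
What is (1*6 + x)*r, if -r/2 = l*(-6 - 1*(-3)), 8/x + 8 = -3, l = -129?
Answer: -44892/11 ≈ -4081.1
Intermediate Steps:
x = -8/11 (x = 8/(-8 - 3) = 8/(-11) = 8*(-1/11) = -8/11 ≈ -0.72727)
r = -774 (r = -(-258)*(-6 - 1*(-3)) = -(-258)*(-6 + 3) = -(-258)*(-3) = -2*387 = -774)
(1*6 + x)*r = (1*6 - 8/11)*(-774) = (6 - 8/11)*(-774) = (58/11)*(-774) = -44892/11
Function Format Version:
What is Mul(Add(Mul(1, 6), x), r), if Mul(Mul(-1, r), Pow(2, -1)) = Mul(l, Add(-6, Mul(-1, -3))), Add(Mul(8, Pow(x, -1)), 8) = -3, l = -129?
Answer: Rational(-44892, 11) ≈ -4081.1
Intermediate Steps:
x = Rational(-8, 11) (x = Mul(8, Pow(Add(-8, -3), -1)) = Mul(8, Pow(-11, -1)) = Mul(8, Rational(-1, 11)) = Rational(-8, 11) ≈ -0.72727)
r = -774 (r = Mul(-2, Mul(-129, Add(-6, Mul(-1, -3)))) = Mul(-2, Mul(-129, Add(-6, 3))) = Mul(-2, Mul(-129, -3)) = Mul(-2, 387) = -774)
Mul(Add(Mul(1, 6), x), r) = Mul(Add(Mul(1, 6), Rational(-8, 11)), -774) = Mul(Add(6, Rational(-8, 11)), -774) = Mul(Rational(58, 11), -774) = Rational(-44892, 11)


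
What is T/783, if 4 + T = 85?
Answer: 3/29 ≈ 0.10345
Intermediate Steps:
T = 81 (T = -4 + 85 = 81)
T/783 = 81/783 = 81*(1/783) = 3/29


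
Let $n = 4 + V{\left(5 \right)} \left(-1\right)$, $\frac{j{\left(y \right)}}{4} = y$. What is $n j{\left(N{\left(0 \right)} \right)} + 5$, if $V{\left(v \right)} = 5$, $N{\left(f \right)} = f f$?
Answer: $5$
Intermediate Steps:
$N{\left(f \right)} = f^{2}$
$j{\left(y \right)} = 4 y$
$n = -1$ ($n = 4 + 5 \left(-1\right) = 4 - 5 = -1$)
$n j{\left(N{\left(0 \right)} \right)} + 5 = - 4 \cdot 0^{2} + 5 = - 4 \cdot 0 + 5 = \left(-1\right) 0 + 5 = 0 + 5 = 5$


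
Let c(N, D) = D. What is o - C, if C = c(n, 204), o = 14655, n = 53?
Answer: 14451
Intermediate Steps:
C = 204
o - C = 14655 - 1*204 = 14655 - 204 = 14451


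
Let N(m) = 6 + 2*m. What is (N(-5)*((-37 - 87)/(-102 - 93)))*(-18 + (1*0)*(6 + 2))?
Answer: 2976/65 ≈ 45.785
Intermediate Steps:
(N(-5)*((-37 - 87)/(-102 - 93)))*(-18 + (1*0)*(6 + 2)) = ((6 + 2*(-5))*((-37 - 87)/(-102 - 93)))*(-18 + (1*0)*(6 + 2)) = ((6 - 10)*(-124/(-195)))*(-18 + 0*8) = (-(-496)*(-1)/195)*(-18 + 0) = -4*124/195*(-18) = -496/195*(-18) = 2976/65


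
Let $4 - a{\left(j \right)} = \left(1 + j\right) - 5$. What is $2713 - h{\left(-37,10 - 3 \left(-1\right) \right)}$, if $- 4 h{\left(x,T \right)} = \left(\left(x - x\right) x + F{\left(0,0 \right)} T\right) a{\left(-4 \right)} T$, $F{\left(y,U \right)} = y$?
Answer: $2713$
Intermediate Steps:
$a{\left(j \right)} = 8 - j$ ($a{\left(j \right)} = 4 - \left(\left(1 + j\right) - 5\right) = 4 - \left(-4 + j\right) = 8 - j$)
$h{\left(x,T \right)} = 0$ ($h{\left(x,T \right)} = - \frac{\left(\left(x - x\right) x + 0 T\right) \left(8 - -4\right) T}{4} = - \frac{\left(0 x + 0\right) \left(8 + 4\right) T}{4} = - \frac{\left(0 + 0\right) 12 T}{4} = - \frac{0 \cdot 12 T}{4} = - \frac{0 T}{4} = \left(- \frac{1}{4}\right) 0 = 0$)
$2713 - h{\left(-37,10 - 3 \left(-1\right) \right)} = 2713 - 0 = 2713 + 0 = 2713$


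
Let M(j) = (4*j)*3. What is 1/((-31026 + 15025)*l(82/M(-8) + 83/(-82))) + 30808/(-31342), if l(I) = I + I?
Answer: -905303430628/921010887583 ≈ -0.98295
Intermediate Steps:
M(j) = 12*j
l(I) = 2*I
1/((-31026 + 15025)*l(82/M(-8) + 83/(-82))) + 30808/(-31342) = 1/((-31026 + 15025)*((2*(82/((12*(-8))) + 83/(-82))))) + 30808/(-31342) = 1/((-16001)*((2*(82/(-96) + 83*(-1/82))))) + 30808*(-1/31342) = -1/(2*(82*(-1/96) - 83/82))/16001 - 15404/15671 = -1/(2*(-41/48 - 83/82))/16001 - 15404/15671 = -1/(16001*(2*(-3673/1968))) - 15404/15671 = -1/(16001*(-3673/984)) - 15404/15671 = -1/16001*(-984/3673) - 15404/15671 = 984/58771673 - 15404/15671 = -905303430628/921010887583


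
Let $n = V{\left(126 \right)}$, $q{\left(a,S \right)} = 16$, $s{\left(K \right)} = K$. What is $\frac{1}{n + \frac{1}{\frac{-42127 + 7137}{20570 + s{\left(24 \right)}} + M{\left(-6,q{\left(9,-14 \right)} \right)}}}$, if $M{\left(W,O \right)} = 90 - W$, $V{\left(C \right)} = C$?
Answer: $\frac{971017}{122358439} \approx 0.0079358$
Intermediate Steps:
$n = 126$
$\frac{1}{n + \frac{1}{\frac{-42127 + 7137}{20570 + s{\left(24 \right)}} + M{\left(-6,q{\left(9,-14 \right)} \right)}}} = \frac{1}{126 + \frac{1}{\frac{-42127 + 7137}{20570 + 24} + \left(90 - -6\right)}} = \frac{1}{126 + \frac{1}{- \frac{34990}{20594} + \left(90 + 6\right)}} = \frac{1}{126 + \frac{1}{\left(-34990\right) \frac{1}{20594} + 96}} = \frac{1}{126 + \frac{1}{- \frac{17495}{10297} + 96}} = \frac{1}{126 + \frac{1}{\frac{971017}{10297}}} = \frac{1}{126 + \frac{10297}{971017}} = \frac{1}{\frac{122358439}{971017}} = \frac{971017}{122358439}$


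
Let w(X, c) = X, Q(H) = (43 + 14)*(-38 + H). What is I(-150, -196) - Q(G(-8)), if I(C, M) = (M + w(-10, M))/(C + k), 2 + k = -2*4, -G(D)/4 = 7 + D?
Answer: 155143/80 ≈ 1939.3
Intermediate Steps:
G(D) = -28 - 4*D (G(D) = -4*(7 + D) = -28 - 4*D)
Q(H) = -2166 + 57*H (Q(H) = 57*(-38 + H) = -2166 + 57*H)
k = -10 (k = -2 - 2*4 = -2 - 8 = -10)
I(C, M) = (-10 + M)/(-10 + C) (I(C, M) = (M - 10)/(C - 10) = (-10 + M)/(-10 + C))
I(-150, -196) - Q(G(-8)) = (-10 - 196)/(-10 - 150) - (-2166 + 57*(-28 - 4*(-8))) = -206/(-160) - (-2166 + 57*(-28 + 32)) = -1/160*(-206) - (-2166 + 57*4) = 103/80 - (-2166 + 228) = 103/80 - 1*(-1938) = 103/80 + 1938 = 155143/80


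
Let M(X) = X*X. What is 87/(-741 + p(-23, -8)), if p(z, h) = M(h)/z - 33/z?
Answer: -2001/17074 ≈ -0.11720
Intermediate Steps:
M(X) = X**2
p(z, h) = -33/z + h**2/z (p(z, h) = h**2/z - 33/z = -33/z + h**2/z)
87/(-741 + p(-23, -8)) = 87/(-741 + (-33 + (-8)**2)/(-23)) = 87/(-741 - (-33 + 64)/23) = 87/(-741 - 1/23*31) = 87/(-741 - 31/23) = 87/(-17074/23) = 87*(-23/17074) = -2001/17074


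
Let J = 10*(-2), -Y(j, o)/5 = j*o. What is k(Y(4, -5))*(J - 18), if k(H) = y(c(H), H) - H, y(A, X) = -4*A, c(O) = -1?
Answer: 3648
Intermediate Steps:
Y(j, o) = -5*j*o
J = -20
k(H) = 4 - H (k(H) = -4*(-1) - H = 4 - H)
k(Y(4, -5))*(J - 18) = (4 - (-5)*4*(-5))*(-20 - 18) = (4 - 1*100)*(-38) = (4 - 100)*(-38) = -96*(-38) = 3648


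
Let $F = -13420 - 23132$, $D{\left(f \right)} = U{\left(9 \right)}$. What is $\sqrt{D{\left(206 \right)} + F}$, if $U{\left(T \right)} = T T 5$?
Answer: $i \sqrt{36147} \approx 190.12 i$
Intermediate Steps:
$U{\left(T \right)} = 5 T^{2}$ ($U{\left(T \right)} = T^{2} \cdot 5 = 5 T^{2}$)
$D{\left(f \right)} = 405$ ($D{\left(f \right)} = 5 \cdot 9^{2} = 5 \cdot 81 = 405$)
$F = -36552$ ($F = -13420 - 23132 = -36552$)
$\sqrt{D{\left(206 \right)} + F} = \sqrt{405 - 36552} = \sqrt{-36147} = i \sqrt{36147}$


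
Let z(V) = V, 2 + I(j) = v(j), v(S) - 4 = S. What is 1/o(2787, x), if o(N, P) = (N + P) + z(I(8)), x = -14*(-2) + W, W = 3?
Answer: 1/2828 ≈ 0.00035361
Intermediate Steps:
v(S) = 4 + S
I(j) = 2 + j (I(j) = -2 + (4 + j) = 2 + j)
x = 31 (x = -14*(-2) + 3 = 28 + 3 = 31)
o(N, P) = 10 + N + P (o(N, P) = (N + P) + (2 + 8) = (N + P) + 10 = 10 + N + P)
1/o(2787, x) = 1/(10 + 2787 + 31) = 1/2828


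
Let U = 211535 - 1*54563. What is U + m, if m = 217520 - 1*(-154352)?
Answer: 528844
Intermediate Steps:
m = 371872 (m = 217520 + 154352 = 371872)
U = 156972 (U = 211535 - 54563 = 156972)
U + m = 156972 + 371872 = 528844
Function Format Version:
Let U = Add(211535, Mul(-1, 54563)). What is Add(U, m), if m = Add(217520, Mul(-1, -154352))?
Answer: 528844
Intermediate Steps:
m = 371872 (m = Add(217520, 154352) = 371872)
U = 156972 (U = Add(211535, -54563) = 156972)
Add(U, m) = Add(156972, 371872) = 528844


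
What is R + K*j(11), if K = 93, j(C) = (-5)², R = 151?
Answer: 2476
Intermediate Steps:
j(C) = 25
R + K*j(11) = 151 + 93*25 = 151 + 2325 = 2476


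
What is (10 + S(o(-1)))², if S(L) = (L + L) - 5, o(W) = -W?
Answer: 49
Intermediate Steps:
S(L) = -5 + 2*L (S(L) = 2*L - 5 = -5 + 2*L)
(10 + S(o(-1)))² = (10 + (-5 + 2*(-1*(-1))))² = (10 + (-5 + 2*1))² = (10 + (-5 + 2))² = (10 - 3)² = 7² = 49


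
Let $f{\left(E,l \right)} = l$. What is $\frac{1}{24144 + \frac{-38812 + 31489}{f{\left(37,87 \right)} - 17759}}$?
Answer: $\frac{17672}{426680091} \approx 4.1417 \cdot 10^{-5}$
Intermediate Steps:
$\frac{1}{24144 + \frac{-38812 + 31489}{f{\left(37,87 \right)} - 17759}} = \frac{1}{24144 + \frac{-38812 + 31489}{87 - 17759}} = \frac{1}{24144 - \frac{7323}{-17672}} = \frac{1}{24144 - - \frac{7323}{17672}} = \frac{1}{24144 + \frac{7323}{17672}} = \frac{1}{\frac{426680091}{17672}} = \frac{17672}{426680091}$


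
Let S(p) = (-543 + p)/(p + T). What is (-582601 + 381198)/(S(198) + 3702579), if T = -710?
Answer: -103118336/1895720793 ≈ -0.054395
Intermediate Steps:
S(p) = (-543 + p)/(-710 + p) (S(p) = (-543 + p)/(p - 710) = (-543 + p)/(-710 + p))
(-582601 + 381198)/(S(198) + 3702579) = (-582601 + 381198)/((-543 + 198)/(-710 + 198) + 3702579) = -201403/(-345/(-512) + 3702579) = -201403/(-1/512*(-345) + 3702579) = -201403/(345/512 + 3702579) = -201403/1895720793/512 = -201403*512/1895720793 = -103118336/1895720793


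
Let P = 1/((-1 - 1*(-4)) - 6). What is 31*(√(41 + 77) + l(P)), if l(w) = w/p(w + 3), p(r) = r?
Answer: -31/8 + 31*√118 ≈ 332.87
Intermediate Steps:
P = -⅓ (P = 1/((-1 + 4) - 6) = 1/(3 - 6) = 1/(-3) = -⅓ ≈ -0.33333)
l(w) = w/(3 + w) (l(w) = w/(w + 3) = w/(3 + w))
31*(√(41 + 77) + l(P)) = 31*(√(41 + 77) - 1/(3*(3 - ⅓))) = 31*(√118 - 1/(3*8/3)) = 31*(√118 - ⅓*3/8) = 31*(√118 - ⅛) = 31*(-⅛ + √118) = -31/8 + 31*√118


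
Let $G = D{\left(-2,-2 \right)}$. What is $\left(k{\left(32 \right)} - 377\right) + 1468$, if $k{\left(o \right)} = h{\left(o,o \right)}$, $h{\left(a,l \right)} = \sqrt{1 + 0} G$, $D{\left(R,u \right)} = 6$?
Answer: $1097$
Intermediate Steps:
$G = 6$
$h{\left(a,l \right)} = 6$ ($h{\left(a,l \right)} = \sqrt{1 + 0} \cdot 6 = \sqrt{1} \cdot 6 = 1 \cdot 6 = 6$)
$k{\left(o \right)} = 6$
$\left(k{\left(32 \right)} - 377\right) + 1468 = \left(6 - 377\right) + 1468 = -371 + 1468 = 1097$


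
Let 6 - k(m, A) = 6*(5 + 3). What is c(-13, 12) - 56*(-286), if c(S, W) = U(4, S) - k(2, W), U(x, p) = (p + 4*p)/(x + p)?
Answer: 144587/9 ≈ 16065.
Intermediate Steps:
k(m, A) = -42 (k(m, A) = 6 - 6*(5 + 3) = 6 - 6*8 = 6 - 1*48 = 6 - 48 = -42)
U(x, p) = 5*p/(p + x) (U(x, p) = (5*p)/(p + x) = 5*p/(p + x))
c(S, W) = 42 + 5*S/(4 + S) (c(S, W) = 5*S/(S + 4) - 1*(-42) = 5*S/(4 + S) + 42 = 42 + 5*S/(4 + S))
c(-13, 12) - 56*(-286) = (168 + 47*(-13))/(4 - 13) - 56*(-286) = (168 - 611)/(-9) + 16016 = -⅑*(-443) + 16016 = 443/9 + 16016 = 144587/9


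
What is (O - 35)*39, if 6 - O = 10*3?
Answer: -2301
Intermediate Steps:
O = -24 (O = 6 - 10*3 = 6 - 1*30 = 6 - 30 = -24)
(O - 35)*39 = (-24 - 35)*39 = -59*39 = -2301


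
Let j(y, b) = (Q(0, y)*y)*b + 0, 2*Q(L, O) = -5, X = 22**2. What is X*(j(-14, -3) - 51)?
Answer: -75504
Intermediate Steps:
X = 484
Q(L, O) = -5/2 (Q(L, O) = (1/2)*(-5) = -5/2)
j(y, b) = -5*b*y/2 (j(y, b) = (-5*y/2)*b + 0 = -5*b*y/2 + 0 = -5*b*y/2)
X*(j(-14, -3) - 51) = 484*(-5/2*(-3)*(-14) - 51) = 484*(-105 - 51) = 484*(-156) = -75504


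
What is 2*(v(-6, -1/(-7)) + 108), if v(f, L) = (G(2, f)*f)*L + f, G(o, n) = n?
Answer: 1500/7 ≈ 214.29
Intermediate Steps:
v(f, L) = f + L*f**2 (v(f, L) = (f*f)*L + f = f**2*L + f = L*f**2 + f = f + L*f**2)
2*(v(-6, -1/(-7)) + 108) = 2*(-6*(1 - 1/(-7)*(-6)) + 108) = 2*(-6*(1 - 1*(-1/7)*(-6)) + 108) = 2*(-6*(1 + (1/7)*(-6)) + 108) = 2*(-6*(1 - 6/7) + 108) = 2*(-6*1/7 + 108) = 2*(-6/7 + 108) = 2*(750/7) = 1500/7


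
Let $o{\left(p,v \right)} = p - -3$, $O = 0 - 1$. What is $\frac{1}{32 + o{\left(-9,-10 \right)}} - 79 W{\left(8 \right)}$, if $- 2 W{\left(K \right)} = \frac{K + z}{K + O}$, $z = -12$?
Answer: $- \frac{4101}{182} \approx -22.533$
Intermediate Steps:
$O = -1$ ($O = 0 - 1 = -1$)
$o{\left(p,v \right)} = 3 + p$ ($o{\left(p,v \right)} = p + 3 = 3 + p$)
$W{\left(K \right)} = - \frac{-12 + K}{2 \left(-1 + K\right)}$ ($W{\left(K \right)} = - \frac{\left(K - 12\right) \frac{1}{K - 1}}{2} = - \frac{\left(-12 + K\right) \frac{1}{-1 + K}}{2} = - \frac{\frac{1}{-1 + K} \left(-12 + K\right)}{2} = - \frac{-12 + K}{2 \left(-1 + K\right)}$)
$\frac{1}{32 + o{\left(-9,-10 \right)}} - 79 W{\left(8 \right)} = \frac{1}{32 + \left(3 - 9\right)} - 79 \frac{12 - 8}{2 \left(-1 + 8\right)} = \frac{1}{32 - 6} - 79 \frac{12 - 8}{2 \cdot 7} = \frac{1}{26} - 79 \cdot \frac{1}{2} \cdot \frac{1}{7} \cdot 4 = \frac{1}{26} - \frac{158}{7} = - \frac{4101}{182}$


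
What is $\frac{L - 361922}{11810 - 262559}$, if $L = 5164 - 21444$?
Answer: $\frac{378202}{250749} \approx 1.5083$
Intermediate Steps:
$L = -16280$
$\frac{L - 361922}{11810 - 262559} = \frac{-16280 - 361922}{11810 - 262559} = - \frac{378202}{-250749} = \left(-378202\right) \left(- \frac{1}{250749}\right) = \frac{378202}{250749}$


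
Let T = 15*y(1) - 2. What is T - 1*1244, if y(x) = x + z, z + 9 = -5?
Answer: -1441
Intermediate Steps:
z = -14 (z = -9 - 5 = -14)
y(x) = -14 + x (y(x) = x - 14 = -14 + x)
T = -197 (T = 15*(-14 + 1) - 2 = 15*(-13) - 2 = -195 - 2 = -197)
T - 1*1244 = -197 - 1*1244 = -197 - 1244 = -1441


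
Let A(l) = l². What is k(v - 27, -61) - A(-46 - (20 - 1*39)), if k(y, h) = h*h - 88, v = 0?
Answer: 2904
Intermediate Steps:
k(y, h) = -88 + h² (k(y, h) = h² - 88 = -88 + h²)
k(v - 27, -61) - A(-46 - (20 - 1*39)) = (-88 + (-61)²) - (-46 - (20 - 1*39))² = (-88 + 3721) - (-46 - (20 - 39))² = 3633 - (-46 - 1*(-19))² = 3633 - (-46 + 19)² = 3633 - 1*(-27)² = 3633 - 1*729 = 3633 - 729 = 2904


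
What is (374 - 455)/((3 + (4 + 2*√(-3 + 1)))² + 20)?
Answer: 81*I/(-61*I + 28*√2) ≈ -0.9342 + 0.60644*I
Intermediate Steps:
(374 - 455)/((3 + (4 + 2*√(-3 + 1)))² + 20) = -81/((3 + (4 + 2*√(-2)))² + 20) = -81/((3 + (4 + 2*(I*√2)))² + 20) = -81/((3 + (4 + 2*I*√2))² + 20) = -81/((7 + 2*I*√2)² + 20) = -81/(20 + (7 + 2*I*√2)²)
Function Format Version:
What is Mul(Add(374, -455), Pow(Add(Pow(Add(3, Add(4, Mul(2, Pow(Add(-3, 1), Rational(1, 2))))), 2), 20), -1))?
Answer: Mul(81, I, Pow(Add(Mul(-61, I), Mul(28, Pow(2, Rational(1, 2)))), -1)) ≈ Add(-0.93420, Mul(0.60644, I))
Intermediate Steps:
Mul(Add(374, -455), Pow(Add(Pow(Add(3, Add(4, Mul(2, Pow(Add(-3, 1), Rational(1, 2))))), 2), 20), -1)) = Mul(-81, Pow(Add(Pow(Add(3, Add(4, Mul(2, Pow(-2, Rational(1, 2))))), 2), 20), -1)) = Mul(-81, Pow(Add(Pow(Add(3, Add(4, Mul(2, Mul(I, Pow(2, Rational(1, 2)))))), 2), 20), -1)) = Mul(-81, Pow(Add(Pow(Add(3, Add(4, Mul(2, I, Pow(2, Rational(1, 2))))), 2), 20), -1)) = Mul(-81, Pow(Add(Pow(Add(7, Mul(2, I, Pow(2, Rational(1, 2)))), 2), 20), -1)) = Mul(-81, Pow(Add(20, Pow(Add(7, Mul(2, I, Pow(2, Rational(1, 2)))), 2)), -1))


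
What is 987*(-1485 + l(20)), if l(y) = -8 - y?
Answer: -1493331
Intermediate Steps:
987*(-1485 + l(20)) = 987*(-1485 + (-8 - 1*20)) = 987*(-1485 + (-8 - 20)) = 987*(-1485 - 28) = 987*(-1513) = -1493331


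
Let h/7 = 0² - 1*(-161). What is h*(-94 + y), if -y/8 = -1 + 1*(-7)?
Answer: -33810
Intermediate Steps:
y = 64 (y = -8*(-1 + 1*(-7)) = -8*(-1 - 7) = -8*(-8) = 64)
h = 1127 (h = 7*(0² - 1*(-161)) = 7*(0 + 161) = 7*161 = 1127)
h*(-94 + y) = 1127*(-94 + 64) = 1127*(-30) = -33810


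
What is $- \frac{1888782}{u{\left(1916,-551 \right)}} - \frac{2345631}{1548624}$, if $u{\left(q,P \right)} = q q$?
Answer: $- \frac{240332414423}{118439279728} \approx -2.0292$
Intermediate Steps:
$u{\left(q,P \right)} = q^{2}$
$- \frac{1888782}{u{\left(1916,-551 \right)}} - \frac{2345631}{1548624} = - \frac{1888782}{1916^{2}} - \frac{2345631}{1548624} = - \frac{1888782}{3671056} - \frac{781877}{516208} = \left(-1888782\right) \frac{1}{3671056} - \frac{781877}{516208} = - \frac{944391}{1835528} - \frac{781877}{516208} = - \frac{240332414423}{118439279728}$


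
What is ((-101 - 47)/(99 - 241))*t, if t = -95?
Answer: -7030/71 ≈ -99.014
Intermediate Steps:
((-101 - 47)/(99 - 241))*t = ((-101 - 47)/(99 - 241))*(-95) = -148/(-142)*(-95) = -148*(-1/142)*(-95) = (74/71)*(-95) = -7030/71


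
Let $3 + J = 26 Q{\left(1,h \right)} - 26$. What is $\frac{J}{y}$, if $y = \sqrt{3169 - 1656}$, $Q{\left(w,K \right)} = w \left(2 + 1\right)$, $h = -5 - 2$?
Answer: $\frac{49 \sqrt{1513}}{1513} \approx 1.2597$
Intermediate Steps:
$h = -7$
$Q{\left(w,K \right)} = 3 w$ ($Q{\left(w,K \right)} = w 3 = 3 w$)
$y = \sqrt{1513} \approx 38.897$
$J = 49$ ($J = -3 - \left(26 - 26 \cdot 3 \cdot 1\right) = -3 + \left(26 \cdot 3 - 26\right) = -3 + \left(78 - 26\right) = -3 + 52 = 49$)
$\frac{J}{y} = \frac{49}{\sqrt{1513}} = 49 \frac{\sqrt{1513}}{1513} = \frac{49 \sqrt{1513}}{1513}$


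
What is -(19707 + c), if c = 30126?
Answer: -49833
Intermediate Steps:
-(19707 + c) = -(19707 + 30126) = -1*49833 = -49833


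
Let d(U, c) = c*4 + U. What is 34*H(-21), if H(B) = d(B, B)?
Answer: -3570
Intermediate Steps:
d(U, c) = U + 4*c (d(U, c) = 4*c + U = U + 4*c)
H(B) = 5*B (H(B) = B + 4*B = 5*B)
34*H(-21) = 34*(5*(-21)) = 34*(-105) = -3570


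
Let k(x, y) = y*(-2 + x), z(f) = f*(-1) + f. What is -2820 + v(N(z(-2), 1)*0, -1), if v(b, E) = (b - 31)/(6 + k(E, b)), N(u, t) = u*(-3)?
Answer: -16951/6 ≈ -2825.2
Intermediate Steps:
z(f) = 0 (z(f) = -f + f = 0)
N(u, t) = -3*u
v(b, E) = (-31 + b)/(6 + b*(-2 + E)) (v(b, E) = (b - 31)/(6 + b*(-2 + E)) = (-31 + b)/(6 + b*(-2 + E)))
-2820 + v(N(z(-2), 1)*0, -1) = -2820 + (-31 - 3*0*0)/(6 + (-3*0*0)*(-2 - 1)) = -2820 + (-31 + 0*0)/(6 + (0*0)*(-3)) = -2820 + (-31 + 0)/(6 + 0*(-3)) = -2820 - 31/(6 + 0) = -2820 - 31/6 = -16951/6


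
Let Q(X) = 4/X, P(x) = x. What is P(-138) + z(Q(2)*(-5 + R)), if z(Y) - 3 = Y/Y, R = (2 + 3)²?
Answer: -134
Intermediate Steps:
R = 25 (R = 5² = 25)
z(Y) = 4 (z(Y) = 3 + Y/Y = 3 + 1 = 4)
P(-138) + z(Q(2)*(-5 + R)) = -138 + 4 = -134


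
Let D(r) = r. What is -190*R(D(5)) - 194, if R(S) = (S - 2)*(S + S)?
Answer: -5894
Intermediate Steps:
R(S) = 2*S*(-2 + S) (R(S) = (-2 + S)*(2*S) = 2*S*(-2 + S))
-190*R(D(5)) - 194 = -380*5*(-2 + 5) - 194 = -380*5*3 - 194 = -190*30 - 194 = -5700 - 194 = -5894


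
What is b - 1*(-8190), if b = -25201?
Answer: -17011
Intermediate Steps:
b - 1*(-8190) = -25201 - 1*(-8190) = -25201 + 8190 = -17011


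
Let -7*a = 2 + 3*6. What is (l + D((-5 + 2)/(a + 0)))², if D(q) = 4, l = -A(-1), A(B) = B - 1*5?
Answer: 100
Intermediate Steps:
a = -20/7 (a = -(2 + 3*6)/7 = -(2 + 18)/7 = -⅐*20 = -20/7 ≈ -2.8571)
A(B) = -5 + B (A(B) = B - 5 = -5 + B)
l = 6 (l = -(-5 - 1) = -1*(-6) = 6)
(l + D((-5 + 2)/(a + 0)))² = (6 + 4)² = 10² = 100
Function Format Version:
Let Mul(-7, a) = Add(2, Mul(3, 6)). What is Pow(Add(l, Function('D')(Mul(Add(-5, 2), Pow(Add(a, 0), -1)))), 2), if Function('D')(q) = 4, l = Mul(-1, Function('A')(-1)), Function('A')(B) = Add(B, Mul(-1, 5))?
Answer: 100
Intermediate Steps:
a = Rational(-20, 7) (a = Mul(Rational(-1, 7), Add(2, Mul(3, 6))) = Mul(Rational(-1, 7), Add(2, 18)) = Mul(Rational(-1, 7), 20) = Rational(-20, 7) ≈ -2.8571)
Function('A')(B) = Add(-5, B) (Function('A')(B) = Add(B, -5) = Add(-5, B))
l = 6 (l = Mul(-1, Add(-5, -1)) = Mul(-1, -6) = 6)
Pow(Add(l, Function('D')(Mul(Add(-5, 2), Pow(Add(a, 0), -1)))), 2) = Pow(Add(6, 4), 2) = Pow(10, 2) = 100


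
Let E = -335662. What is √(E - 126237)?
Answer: I*√461899 ≈ 679.63*I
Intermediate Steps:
√(E - 126237) = √(-335662 - 126237) = √(-461899) = I*√461899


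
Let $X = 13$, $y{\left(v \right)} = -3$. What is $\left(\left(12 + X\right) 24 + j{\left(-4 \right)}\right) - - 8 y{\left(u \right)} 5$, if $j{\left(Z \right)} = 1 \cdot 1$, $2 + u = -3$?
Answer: $481$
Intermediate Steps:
$u = -5$ ($u = -2 - 3 = -5$)
$j{\left(Z \right)} = 1$
$\left(\left(12 + X\right) 24 + j{\left(-4 \right)}\right) - - 8 y{\left(u \right)} 5 = \left(\left(12 + 13\right) 24 + 1\right) - \left(-8\right) \left(-3\right) 5 = \left(25 \cdot 24 + 1\right) - 24 \cdot 5 = \left(600 + 1\right) - 120 = 601 - 120 = 481$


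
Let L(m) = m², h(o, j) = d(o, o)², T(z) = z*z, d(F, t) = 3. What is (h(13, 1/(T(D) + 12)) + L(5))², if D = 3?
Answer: 1156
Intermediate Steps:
T(z) = z²
h(o, j) = 9 (h(o, j) = 3² = 9)
(h(13, 1/(T(D) + 12)) + L(5))² = (9 + 5²)² = (9 + 25)² = 34² = 1156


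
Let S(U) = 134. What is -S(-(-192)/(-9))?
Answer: -134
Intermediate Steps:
-S(-(-192)/(-9)) = -1*134 = -134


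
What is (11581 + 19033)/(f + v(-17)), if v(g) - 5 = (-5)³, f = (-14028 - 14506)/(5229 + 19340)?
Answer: -376077683/1488407 ≈ -252.67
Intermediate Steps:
f = -28534/24569 ≈ -1.1614
v(g) = -120 (v(g) = 5 + (-5)³ = 5 - 125 = -120)
(11581 + 19033)/(f + v(-17)) = (11581 + 19033)/(-28534/24569 - 120) = 30614/(-2976814/24569) = 30614*(-24569/2976814) = -376077683/1488407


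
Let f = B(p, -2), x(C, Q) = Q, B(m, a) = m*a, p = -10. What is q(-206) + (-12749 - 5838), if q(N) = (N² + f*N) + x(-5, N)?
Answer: 19523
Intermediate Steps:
B(m, a) = a*m
f = 20 (f = -2*(-10) = 20)
q(N) = N² + 21*N (q(N) = (N² + 20*N) + N = N² + 21*N)
q(-206) + (-12749 - 5838) = -206*(21 - 206) + (-12749 - 5838) = -206*(-185) - 18587 = 38110 - 18587 = 19523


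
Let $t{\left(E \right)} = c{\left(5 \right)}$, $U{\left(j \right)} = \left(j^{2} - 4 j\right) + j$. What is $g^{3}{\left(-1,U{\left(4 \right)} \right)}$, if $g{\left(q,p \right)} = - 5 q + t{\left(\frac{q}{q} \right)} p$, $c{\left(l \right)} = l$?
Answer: $15625$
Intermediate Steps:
$U{\left(j \right)} = j^{2} - 3 j$
$t{\left(E \right)} = 5$
$g{\left(q,p \right)} = - 5 q + 5 p$
$g^{3}{\left(-1,U{\left(4 \right)} \right)} = \left(\left(-5\right) \left(-1\right) + 5 \cdot 4 \left(-3 + 4\right)\right)^{3} = \left(5 + 5 \cdot 4 \cdot 1\right)^{3} = \left(5 + 5 \cdot 4\right)^{3} = \left(5 + 20\right)^{3} = 25^{3} = 15625$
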